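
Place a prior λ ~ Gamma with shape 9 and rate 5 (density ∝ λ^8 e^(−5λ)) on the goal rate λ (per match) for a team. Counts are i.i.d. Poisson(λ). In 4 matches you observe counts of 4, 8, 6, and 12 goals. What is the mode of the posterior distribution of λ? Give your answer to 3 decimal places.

Σxᵢ = 4+8+6+12 = 30, with n = 4.
Posterior ∝ λ^8e^(−5λ) · λ^30e^(−4λ) = λ^38e^(−9λ), i.e. Gamma(shape=39, rate=9).
The mode of a Gamma(a, b) with a ≥ 1 (shape–rate) is (a−1)/b = 38/9 ≈ 4.222.

λ̂_MAP = 4.222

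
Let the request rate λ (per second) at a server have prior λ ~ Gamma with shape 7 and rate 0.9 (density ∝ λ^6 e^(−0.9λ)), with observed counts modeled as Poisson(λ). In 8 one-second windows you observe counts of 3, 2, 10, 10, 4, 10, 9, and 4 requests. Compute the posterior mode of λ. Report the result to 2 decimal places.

Σxᵢ = 3+2+10+10+4+10+9+4 = 52, with n = 8.
Posterior ∝ λ^6e^(−0.9λ) · λ^52e^(−8λ) = λ^58e^(−8.9λ), i.e. Gamma(shape=59, rate=8.9).
The mode of a Gamma(a, b) with a ≥ 1 (shape–rate) is (a−1)/b = 58/8.9 ≈ 6.52.

λ̂_MAP = 6.52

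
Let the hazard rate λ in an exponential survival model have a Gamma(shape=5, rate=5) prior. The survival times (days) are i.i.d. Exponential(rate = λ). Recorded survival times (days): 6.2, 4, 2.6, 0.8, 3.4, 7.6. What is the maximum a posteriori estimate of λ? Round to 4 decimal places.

The Exponential(rate=λ) likelihood is ∝ λ^n e^(−λΣtᵢ). Here n = 6 and Σtᵢ = 6.2 + 4 + 2.6 + 0.8 + 3.4 + 7.6 = 24.6.
Posterior ∝ λ^4e^(−5λ) · λ^6e^(−24.6λ) = λ^10e^(−29.6λ), i.e. Gamma(11, 29.6).
Mode = (a−1)/b = 10/29.6 ≈ 0.3378.

λ̂_MAP = 0.3378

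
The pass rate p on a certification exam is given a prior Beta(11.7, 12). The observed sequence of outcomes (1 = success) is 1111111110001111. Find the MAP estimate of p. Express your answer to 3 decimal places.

Prior: Beta(11.7, 12).
Data: 13 successes in 16 trials (from the sequence). The binomial likelihood contributes p^13(1−p)^3, so the posterior is Beta(11.7+13, 12+3) = Beta(24.7, 15).
For Beta(a, b) with a, b > 1 the mode is (a−1)/(a+b−2) = 23.7/37.7 ≈ 0.629.

p̂_MAP = 0.629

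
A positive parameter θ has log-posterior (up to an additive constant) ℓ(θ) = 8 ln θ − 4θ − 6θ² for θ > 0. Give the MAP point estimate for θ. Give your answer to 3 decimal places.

ℓ'(θ) = 8/θ − 4 − 12θ. Setting this to zero and multiplying by θ: 12θ² + 4θ − 8 = 0.
θ = (−4 + √(4² + 4·12·8)) / (2·12) = (−4 + √400) / 24 = (−4 + 20)/24 = 2/3.
ℓ''(θ) = −8/θ² − 12 < 0, confirming a maximum.

θ̂_MAP = 0.667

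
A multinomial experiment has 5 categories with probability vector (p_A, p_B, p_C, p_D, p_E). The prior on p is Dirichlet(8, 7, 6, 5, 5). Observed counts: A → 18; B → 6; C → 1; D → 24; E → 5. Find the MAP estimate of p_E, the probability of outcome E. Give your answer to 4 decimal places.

The posterior is Dirichlet(αᵢ + nᵢ) = Dirichlet(26, 13, 7, 29, 10).
For a Dirichlet(a₁,…,a_K) with all aᵢ > 1, the mode has j-th component (aⱼ − 1)/(Σaᵢ − K).
Here Σaᵢ = 85 and K = 5, so p_E = (10 − 1)/(85 − 5) = 9/80 ≈ 0.1125.

MAP estimate of p_E = 0.1125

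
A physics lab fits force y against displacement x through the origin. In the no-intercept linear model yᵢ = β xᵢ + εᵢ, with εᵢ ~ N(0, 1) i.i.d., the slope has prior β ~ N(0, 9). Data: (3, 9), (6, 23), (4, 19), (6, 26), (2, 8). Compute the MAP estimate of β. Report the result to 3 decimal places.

log p(β | y) = −Σ(yᵢ − βxᵢ)²/(2·1) − β²/(2·9) + const.
Setting the derivative to zero: Σxᵢ(yᵢ − βxᵢ)/1 − β/9 = 0, so β = Σxᵢyᵢ / (Σxᵢ² + σ²/τ²).
Σxᵢyᵢ = 3·9 + 6·23 + 4·19 + 6·26 + 2·8 = 413; Σxᵢ² = 101; σ²/τ² = 1/9.
β̂_MAP = 413 / (101 + 1/9) = 413/(910/9) = 531/130 ≈ 4.085.

β̂_MAP = 4.085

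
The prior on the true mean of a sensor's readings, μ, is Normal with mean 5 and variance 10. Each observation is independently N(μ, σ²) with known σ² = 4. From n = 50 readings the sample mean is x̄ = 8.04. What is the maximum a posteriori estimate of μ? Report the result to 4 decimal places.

n = 50, x̄ = 8.04.
For a Normal prior and Normal likelihood with known variance, the posterior is Normal; its mode equals its mean, the precision-weighted average.
Prior precision 1/σ₀² = 1/10 = 0.1; data precision n/σ² = 50/4 = 12.5.
μ̂ = (0.1·5 + 12.5·8.04) / (0.1 + 12.5) = 101/12.6 = 505/63 ≈ 8.0159.

μ̂_MAP = 8.0159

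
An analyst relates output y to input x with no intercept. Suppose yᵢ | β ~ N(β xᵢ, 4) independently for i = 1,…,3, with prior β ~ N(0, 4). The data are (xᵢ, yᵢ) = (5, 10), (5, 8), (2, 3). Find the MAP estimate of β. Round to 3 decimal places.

log p(β | y) = −Σ(yᵢ − βxᵢ)²/(2·4) − β²/(2·4) + const.
Setting the derivative to zero: Σxᵢ(yᵢ − βxᵢ)/4 − β/4 = 0, so β = Σxᵢyᵢ / (Σxᵢ² + σ²/τ²).
Σxᵢyᵢ = 5·10 + 5·8 + 2·3 = 96; Σxᵢ² = 54; σ²/τ² = 1.
β̂_MAP = 96 / (54 + 1) = 96/55 ≈ 1.745.

β̂_MAP = 1.745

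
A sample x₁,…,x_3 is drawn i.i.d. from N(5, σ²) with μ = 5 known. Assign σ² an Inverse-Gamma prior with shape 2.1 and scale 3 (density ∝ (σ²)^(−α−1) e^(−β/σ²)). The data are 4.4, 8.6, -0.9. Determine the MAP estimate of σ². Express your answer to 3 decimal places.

σ̂²_MAP = 5.884

Sum of squared deviations about the known mean: SS = (4.4−5)² + (8.6−5)² + (-0.9−5)² = 48.13.
The Normal likelihood contributes (σ²)^(−n/2) exp(−SS/(2σ²)), so the posterior is Inverse-Gamma(α + n/2, β + SS/2) = Inverse-Gamma(3.6, 27.065).
The mode of Inverse-Gamma(a, b) is b/(a+1) = 27.065/4.6 ≈ 5.884.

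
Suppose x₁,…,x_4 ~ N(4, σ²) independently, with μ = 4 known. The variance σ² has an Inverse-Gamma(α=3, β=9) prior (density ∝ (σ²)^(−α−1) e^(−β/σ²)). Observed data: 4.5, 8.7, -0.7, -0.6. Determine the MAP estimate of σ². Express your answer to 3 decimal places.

Sum of squared deviations about the known mean: SS = (4.5−4)² + (8.7−4)² + (-0.7−4)² + (-0.6−4)² = 65.59.
The Normal likelihood contributes (σ²)^(−n/2) exp(−SS/(2σ²)), so the posterior is Inverse-Gamma(α + n/2, β + SS/2) = Inverse-Gamma(5, 41.795).
The mode of Inverse-Gamma(a, b) is b/(a+1) = 41.795/6 ≈ 6.966.

σ̂²_MAP = 6.966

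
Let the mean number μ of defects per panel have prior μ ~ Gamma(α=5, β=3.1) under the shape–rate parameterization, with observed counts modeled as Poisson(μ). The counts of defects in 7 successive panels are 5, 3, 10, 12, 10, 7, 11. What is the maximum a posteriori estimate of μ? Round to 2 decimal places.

Σxᵢ = 5+3+10+12+10+7+11 = 58, with n = 7.
Posterior ∝ μ^4e^(−3.1μ) · μ^58e^(−7μ) = μ^62e^(−10.1μ), i.e. Gamma(shape=63, rate=10.1).
The mode of a Gamma(a, b) with a ≥ 1 (shape–rate) is (a−1)/b = 62/10.1 ≈ 6.14.

μ̂_MAP = 6.14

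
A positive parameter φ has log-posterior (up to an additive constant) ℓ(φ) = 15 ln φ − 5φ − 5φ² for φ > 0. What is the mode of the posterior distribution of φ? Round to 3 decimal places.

φ̂_MAP = 1.000

ℓ'(φ) = 15/φ − 5 − 10φ. Setting this to zero and multiplying by φ: 10φ² + 5φ − 15 = 0.
φ = (−5 + √(5² + 4·10·15)) / (2·10) = (−5 + √625) / 20 = (−5 + 25)/20 = 1.
ℓ''(φ) = −15/φ² − 10 < 0, confirming a maximum.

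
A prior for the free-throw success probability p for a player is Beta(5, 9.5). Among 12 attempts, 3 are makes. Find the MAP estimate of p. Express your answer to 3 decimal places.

p̂_MAP = 0.286

Prior: Beta(5, 9.5).
Data: 3 successes in 12 trials. The binomial likelihood contributes p^3(1−p)^9, so the posterior is Beta(5+3, 9.5+9) = Beta(8, 18.5).
For Beta(a, b) with a, b > 1 the mode is (a−1)/(a+b−2) = 7/24.5 ≈ 0.286.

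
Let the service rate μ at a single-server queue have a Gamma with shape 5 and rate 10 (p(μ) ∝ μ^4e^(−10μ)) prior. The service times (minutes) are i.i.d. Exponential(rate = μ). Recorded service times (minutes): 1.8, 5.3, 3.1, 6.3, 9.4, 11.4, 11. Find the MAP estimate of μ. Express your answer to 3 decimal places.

μ̂_MAP = 0.189

The Exponential(rate=μ) likelihood is ∝ μ^n e^(−μΣtᵢ). Here n = 7 and Σtᵢ = 1.8 + 5.3 + 3.1 + 6.3 + 9.4 + 11.4 + 11 = 48.3.
Posterior ∝ μ^4e^(−10μ) · μ^7e^(−48.3μ) = μ^11e^(−58.3μ), i.e. Gamma(12, 58.3).
Mode = (a−1)/b = 11/58.3 ≈ 0.189.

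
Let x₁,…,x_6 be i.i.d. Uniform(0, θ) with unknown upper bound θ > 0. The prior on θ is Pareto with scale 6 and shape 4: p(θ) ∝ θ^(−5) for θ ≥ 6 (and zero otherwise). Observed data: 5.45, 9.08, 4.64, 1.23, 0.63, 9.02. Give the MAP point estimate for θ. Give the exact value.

θ̂_MAP = 9.08

The Uniform(0, θ) likelihood is θ^(−n) for θ ≥ max(xᵢ), zero otherwise. Here max(xᵢ) = 9.08.
Posterior ∝ θ^(−5) · θ^(−6) = θ^(−11) on θ ≥ max(6, 9.08) = 9.08.
This density is strictly decreasing in θ, so the posterior mode lies at the lower boundary of the support.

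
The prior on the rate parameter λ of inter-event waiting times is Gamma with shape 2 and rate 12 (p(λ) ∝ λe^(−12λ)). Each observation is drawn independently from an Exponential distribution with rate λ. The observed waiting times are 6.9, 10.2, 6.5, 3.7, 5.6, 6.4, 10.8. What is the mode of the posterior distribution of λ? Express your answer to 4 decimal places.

λ̂_MAP = 0.1288

The Exponential(rate=λ) likelihood is ∝ λ^n e^(−λΣtᵢ). Here n = 7 and Σtᵢ = 6.9 + 10.2 + 6.5 + 3.7 + 5.6 + 6.4 + 10.8 = 50.1.
Posterior ∝ λe^(−12λ) · λ^7e^(−50.1λ) = λ^8e^(−62.1λ), i.e. Gamma(9, 62.1).
Mode = (a−1)/b = 8/62.1 ≈ 0.1288.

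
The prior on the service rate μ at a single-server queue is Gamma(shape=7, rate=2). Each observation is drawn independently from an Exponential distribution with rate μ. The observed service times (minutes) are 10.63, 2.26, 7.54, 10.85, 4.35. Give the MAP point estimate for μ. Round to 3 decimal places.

The Exponential(rate=μ) likelihood is ∝ μ^n e^(−μΣtᵢ). Here n = 5 and Σtᵢ = 10.63 + 2.26 + 7.54 + 10.85 + 4.35 = 35.63.
Posterior ∝ μ^6e^(−2μ) · μ^5e^(−35.63μ) = μ^11e^(−37.63μ), i.e. Gamma(12, 37.63).
Mode = (a−1)/b = 11/37.63 ≈ 0.292.

μ̂_MAP = 0.292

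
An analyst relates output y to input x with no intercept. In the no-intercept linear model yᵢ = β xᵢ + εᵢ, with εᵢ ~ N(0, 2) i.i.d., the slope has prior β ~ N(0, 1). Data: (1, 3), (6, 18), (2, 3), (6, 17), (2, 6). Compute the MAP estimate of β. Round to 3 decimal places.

β̂_MAP = 2.783

log p(β | y) = −Σ(yᵢ − βxᵢ)²/(2·2) − β²/(2·1) + const.
Setting the derivative to zero: Σxᵢ(yᵢ − βxᵢ)/2 − β/1 = 0, so β = Σxᵢyᵢ / (Σxᵢ² + σ²/τ²).
Σxᵢyᵢ = 1·3 + 6·18 + 2·3 + 6·17 + 2·6 = 231; Σxᵢ² = 81; σ²/τ² = 2.
β̂_MAP = 231 / (81 + 2) = 231/83 ≈ 2.783.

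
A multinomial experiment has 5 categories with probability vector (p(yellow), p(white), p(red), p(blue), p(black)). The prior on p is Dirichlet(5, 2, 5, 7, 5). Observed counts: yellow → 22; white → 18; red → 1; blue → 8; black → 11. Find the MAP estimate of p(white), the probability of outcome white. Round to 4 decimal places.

The posterior is Dirichlet(αᵢ + nᵢ) = Dirichlet(27, 20, 6, 15, 16).
For a Dirichlet(a₁,…,a_K) with all aᵢ > 1, the mode has j-th component (aⱼ − 1)/(Σaᵢ − K).
Here Σaᵢ = 84 and K = 5, so p(white) = (20 − 1)/(84 − 5) = 19/79 ≈ 0.2405.

MAP estimate of p(white) = 0.2405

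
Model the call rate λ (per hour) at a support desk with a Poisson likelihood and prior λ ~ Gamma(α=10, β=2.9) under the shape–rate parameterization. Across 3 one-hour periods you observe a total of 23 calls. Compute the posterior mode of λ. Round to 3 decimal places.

λ̂_MAP = 5.424

Σxᵢ = 23, n = 3.
Posterior ∝ λ^9e^(−2.9λ) · λ^23e^(−3λ) = λ^32e^(−5.9λ), i.e. Gamma(shape=33, rate=5.9).
The mode of a Gamma(a, b) with a ≥ 1 (shape–rate) is (a−1)/b = 32/5.9 ≈ 5.424.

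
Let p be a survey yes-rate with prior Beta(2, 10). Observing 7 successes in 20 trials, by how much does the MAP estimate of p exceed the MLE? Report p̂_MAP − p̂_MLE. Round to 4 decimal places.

Posterior is Beta(9, 23); MAP = (9−1)/(32−2) = 8/30 ≈ 0.26667.
MLE ignores the prior: p̂_MLE = k/n = 7/20 ≈ 0.35000.
Difference = 8/30 − 7/20 = -1/12 ≈ -0.0833.

MAP − MLE = -0.0833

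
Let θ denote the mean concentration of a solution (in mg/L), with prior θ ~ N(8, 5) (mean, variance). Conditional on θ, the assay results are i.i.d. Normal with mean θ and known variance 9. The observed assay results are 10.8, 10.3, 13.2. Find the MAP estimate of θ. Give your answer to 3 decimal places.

θ̂_MAP = 10.146

n = 3; x̄ = (10.8 + 10.3 + 13.2)/3 = 34.3/3 = 343/30 ≈ 11.4333.
For a Normal prior and Normal likelihood with known variance, the posterior is Normal; its mode equals its mean, the precision-weighted average.
Prior precision 1/σ₀² = 1/5 = 0.2; data precision n/σ² = 3/9 = 1/3.
θ̂ = (0.2·8 + (1/3)·(343/30)) / (0.2 + 1/3) = (487/90)/(8/15) = 487/48 ≈ 10.146.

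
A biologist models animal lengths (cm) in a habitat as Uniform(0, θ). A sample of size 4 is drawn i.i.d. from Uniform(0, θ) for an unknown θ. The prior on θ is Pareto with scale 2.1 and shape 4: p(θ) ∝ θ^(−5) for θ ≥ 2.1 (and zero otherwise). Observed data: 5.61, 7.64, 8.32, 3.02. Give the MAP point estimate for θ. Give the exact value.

θ̂_MAP = 8.32

The Uniform(0, θ) likelihood is θ^(−n) for θ ≥ max(xᵢ), zero otherwise. Here max(xᵢ) = 8.32.
Posterior ∝ θ^(−5) · θ^(−4) = θ^(−9) on θ ≥ max(2.1, 8.32) = 8.32.
This density is strictly decreasing in θ, so the posterior mode lies at the lower boundary of the support.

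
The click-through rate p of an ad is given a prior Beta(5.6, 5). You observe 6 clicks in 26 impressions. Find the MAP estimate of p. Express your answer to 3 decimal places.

Prior: Beta(5.6, 5).
Data: 6 successes in 26 trials. The binomial likelihood contributes p^6(1−p)^20, so the posterior is Beta(5.6+6, 5+20) = Beta(11.6, 25).
For Beta(a, b) with a, b > 1 the mode is (a−1)/(a+b−2) = 10.6/34.6 ≈ 0.306.

p̂_MAP = 0.306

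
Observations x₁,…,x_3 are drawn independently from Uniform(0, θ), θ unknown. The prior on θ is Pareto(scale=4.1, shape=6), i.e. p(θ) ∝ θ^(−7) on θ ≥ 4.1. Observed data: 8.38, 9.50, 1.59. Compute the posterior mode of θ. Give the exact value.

θ̂_MAP = 9.50

The Uniform(0, θ) likelihood is θ^(−n) for θ ≥ max(xᵢ), zero otherwise. Here max(xᵢ) = 9.50.
Posterior ∝ θ^(−7) · θ^(−3) = θ^(−10) on θ ≥ max(4.1, 9.50) = 9.50.
This density is strictly decreasing in θ, so the posterior mode lies at the lower boundary of the support.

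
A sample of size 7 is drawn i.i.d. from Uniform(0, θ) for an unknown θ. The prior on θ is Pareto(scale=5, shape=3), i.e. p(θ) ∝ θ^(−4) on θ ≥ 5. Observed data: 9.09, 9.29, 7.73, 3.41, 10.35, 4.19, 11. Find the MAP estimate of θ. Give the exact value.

θ̂_MAP = 11

The Uniform(0, θ) likelihood is θ^(−n) for θ ≥ max(xᵢ), zero otherwise. Here max(xᵢ) = 11.
Posterior ∝ θ^(−4) · θ^(−7) = θ^(−11) on θ ≥ max(5, 11) = 11.
This density is strictly decreasing in θ, so the posterior mode lies at the lower boundary of the support.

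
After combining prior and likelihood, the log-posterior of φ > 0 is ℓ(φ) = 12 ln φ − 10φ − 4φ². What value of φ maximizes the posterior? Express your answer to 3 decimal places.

φ̂_MAP = 0.750

ℓ'(φ) = 12/φ − 10 − 8φ. Setting this to zero and multiplying by φ: 8φ² + 10φ − 12 = 0.
φ = (−10 + √(10² + 4·8·12)) / (2·8) = (−10 + √484) / 16 = (−10 + 22)/16 = 3/4.
ℓ''(φ) = −12/φ² − 8 < 0, confirming a maximum.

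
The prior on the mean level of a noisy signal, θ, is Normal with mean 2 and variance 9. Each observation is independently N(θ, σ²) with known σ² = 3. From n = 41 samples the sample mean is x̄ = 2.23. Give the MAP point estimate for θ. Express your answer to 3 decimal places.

θ̂_MAP = 2.228

n = 41, x̄ = 2.23.
For a Normal prior and Normal likelihood with known variance, the posterior is Normal; its mode equals its mean, the precision-weighted average.
Prior precision 1/σ₀² = 1/9; data precision n/σ² = 41/3.
θ̂ = ((1/9)·2 + (41/3)·2.23) / (1/9 + 41/3) = (27629/900)/(124/9) = 27629/12400 ≈ 2.228.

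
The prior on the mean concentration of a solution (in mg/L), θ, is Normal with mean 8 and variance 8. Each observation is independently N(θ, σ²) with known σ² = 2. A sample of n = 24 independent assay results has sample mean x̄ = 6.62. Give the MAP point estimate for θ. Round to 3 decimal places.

θ̂_MAP = 6.634

n = 24, x̄ = 6.62.
For a Normal prior and Normal likelihood with known variance, the posterior is Normal; its mode equals its mean, the precision-weighted average.
Prior precision 1/σ₀² = 1/8 = 0.125; data precision n/σ² = 24/2 = 12.
θ̂ = (0.125·8 + 12·6.62) / (0.125 + 12) = 80.44/12.125 = 16088/2425 ≈ 6.634.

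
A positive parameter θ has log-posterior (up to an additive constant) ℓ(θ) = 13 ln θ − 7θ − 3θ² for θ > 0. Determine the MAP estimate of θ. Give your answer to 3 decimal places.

ℓ'(θ) = 13/θ − 7 − 6θ. Setting this to zero and multiplying by θ: 6θ² + 7θ − 13 = 0.
θ = (−7 + √(7² + 4·6·13)) / (2·6) = (−7 + √361) / 12 = (−7 + 19)/12 = 1.
ℓ''(θ) = −13/θ² − 6 < 0, confirming a maximum.

θ̂_MAP = 1.000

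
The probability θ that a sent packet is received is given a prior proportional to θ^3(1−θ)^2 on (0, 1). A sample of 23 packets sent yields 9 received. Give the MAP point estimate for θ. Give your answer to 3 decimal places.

θ̂_MAP = 0.429

The prior density ∝ θ^3(1−θ)^2 is the kernel of Beta(4, 3).
Data: 9 successes in 23 trials. The binomial likelihood contributes θ^9(1−θ)^14, so the posterior is Beta(4+9, 3+14) = Beta(13, 17).
For Beta(a, b) with a, b > 1 the mode is (a−1)/(a+b−2) = 12/28 ≈ 0.429.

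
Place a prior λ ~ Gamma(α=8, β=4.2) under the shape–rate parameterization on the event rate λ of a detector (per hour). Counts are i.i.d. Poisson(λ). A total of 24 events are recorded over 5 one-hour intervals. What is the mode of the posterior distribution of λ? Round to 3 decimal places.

Σxᵢ = 24, n = 5.
Posterior ∝ λ^7e^(−4.2λ) · λ^24e^(−5λ) = λ^31e^(−9.2λ), i.e. Gamma(shape=32, rate=9.2).
The mode of a Gamma(a, b) with a ≥ 1 (shape–rate) is (a−1)/b = 31/9.2 ≈ 3.370.

λ̂_MAP = 3.370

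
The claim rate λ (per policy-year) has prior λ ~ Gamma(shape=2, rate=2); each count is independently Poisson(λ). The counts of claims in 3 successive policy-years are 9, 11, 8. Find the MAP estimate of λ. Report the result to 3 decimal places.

Σxᵢ = 9+11+8 = 28, with n = 3.
Posterior ∝ λe^(−2λ) · λ^28e^(−3λ) = λ^29e^(−5λ), i.e. Gamma(shape=30, rate=5).
The mode of a Gamma(a, b) with a ≥ 1 (shape–rate) is (a−1)/b = 29/5 ≈ 5.800.

λ̂_MAP = 5.800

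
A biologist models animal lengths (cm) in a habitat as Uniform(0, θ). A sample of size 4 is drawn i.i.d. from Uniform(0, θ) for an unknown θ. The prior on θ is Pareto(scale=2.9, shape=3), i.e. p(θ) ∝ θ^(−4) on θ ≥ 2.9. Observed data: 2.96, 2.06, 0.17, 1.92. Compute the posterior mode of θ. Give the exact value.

The Uniform(0, θ) likelihood is θ^(−n) for θ ≥ max(xᵢ), zero otherwise. Here max(xᵢ) = 2.96.
Posterior ∝ θ^(−4) · θ^(−4) = θ^(−8) on θ ≥ max(2.9, 2.96) = 2.96.
This density is strictly decreasing in θ, so the posterior mode lies at the lower boundary of the support.

θ̂_MAP = 2.96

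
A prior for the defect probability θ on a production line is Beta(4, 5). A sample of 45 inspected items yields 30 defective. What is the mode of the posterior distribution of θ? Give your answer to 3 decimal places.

Prior: Beta(4, 5).
Data: 30 successes in 45 trials. The binomial likelihood contributes θ^30(1−θ)^15, so the posterior is Beta(4+30, 5+15) = Beta(34, 20).
For Beta(a, b) with a, b > 1 the mode is (a−1)/(a+b−2) = 33/52 ≈ 0.635.

θ̂_MAP = 0.635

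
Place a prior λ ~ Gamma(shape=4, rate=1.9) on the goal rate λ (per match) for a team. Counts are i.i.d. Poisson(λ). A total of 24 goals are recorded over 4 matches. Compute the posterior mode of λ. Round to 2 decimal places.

λ̂_MAP = 4.58

Σxᵢ = 24, n = 4.
Posterior ∝ λ^3e^(−1.9λ) · λ^24e^(−4λ) = λ^27e^(−5.9λ), i.e. Gamma(shape=28, rate=5.9).
The mode of a Gamma(a, b) with a ≥ 1 (shape–rate) is (a−1)/b = 27/5.9 ≈ 4.58.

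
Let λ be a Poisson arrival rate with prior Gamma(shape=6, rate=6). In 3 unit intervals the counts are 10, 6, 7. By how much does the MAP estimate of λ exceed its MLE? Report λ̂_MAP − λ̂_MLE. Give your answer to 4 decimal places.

MAP − MLE = -4.5556

Σxᵢ = 23. Posterior is Gamma(29, 9); MAP = (29−1)/9 = 28/9 ≈ 3.11111.
MLE = x̄ = 23/3 ≈ 7.66667.
Difference = 28/9 − 23/3 = -41/9 ≈ -4.5556.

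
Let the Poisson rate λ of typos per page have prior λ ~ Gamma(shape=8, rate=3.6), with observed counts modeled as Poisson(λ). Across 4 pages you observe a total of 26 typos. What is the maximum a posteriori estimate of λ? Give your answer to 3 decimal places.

Σxᵢ = 26, n = 4.
Posterior ∝ λ^7e^(−3.6λ) · λ^26e^(−4λ) = λ^33e^(−7.6λ), i.e. Gamma(shape=34, rate=7.6).
The mode of a Gamma(a, b) with a ≥ 1 (shape–rate) is (a−1)/b = 33/7.6 ≈ 4.342.

λ̂_MAP = 4.342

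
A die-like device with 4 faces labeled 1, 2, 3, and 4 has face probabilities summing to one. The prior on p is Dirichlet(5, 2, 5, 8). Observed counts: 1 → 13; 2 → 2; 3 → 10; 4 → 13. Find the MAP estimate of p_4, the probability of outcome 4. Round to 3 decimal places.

MAP estimate: 0.370

The posterior is Dirichlet(αᵢ + nᵢ) = Dirichlet(18, 4, 15, 21).
For a Dirichlet(a₁,…,a_K) with all aᵢ > 1, the mode has j-th component (aⱼ − 1)/(Σaᵢ − K).
Here Σaᵢ = 58 and K = 4, so p_4 = (21 − 1)/(58 − 4) = 20/54 ≈ 0.370.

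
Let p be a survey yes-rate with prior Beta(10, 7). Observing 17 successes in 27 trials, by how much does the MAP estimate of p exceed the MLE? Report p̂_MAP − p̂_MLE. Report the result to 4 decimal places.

MAP − MLE = -0.0106

Posterior is Beta(27, 17); MAP = (27−1)/(44−2) = 26/42 ≈ 0.61905.
MLE ignores the prior: p̂_MLE = k/n = 17/27 ≈ 0.62963.
Difference = 26/42 − 17/27 = -2/189 ≈ -0.0106.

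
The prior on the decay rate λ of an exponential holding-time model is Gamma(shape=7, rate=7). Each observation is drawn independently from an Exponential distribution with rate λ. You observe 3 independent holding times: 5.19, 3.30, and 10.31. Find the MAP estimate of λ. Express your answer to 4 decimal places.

λ̂_MAP = 0.3488

The Exponential(rate=λ) likelihood is ∝ λ^n e^(−λΣtᵢ). Here n = 3 and Σtᵢ = 5.19 + 3.30 + 10.31 = 18.80.
Posterior ∝ λ^6e^(−7λ) · λ^3e^(−18.80λ) = λ^9e^(−25.80λ), i.e. Gamma(10, 25.80).
Mode = (a−1)/b = 9/25.80 ≈ 0.3488.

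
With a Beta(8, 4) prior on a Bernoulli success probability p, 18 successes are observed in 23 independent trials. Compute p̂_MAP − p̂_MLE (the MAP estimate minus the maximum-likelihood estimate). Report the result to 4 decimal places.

MAP − MLE = -0.0250

Posterior is Beta(26, 9); MAP = (26−1)/(35−2) = 25/33 ≈ 0.75758.
MLE ignores the prior: p̂_MLE = k/n = 18/23 ≈ 0.78261.
Difference = 25/33 − 18/23 = -19/759 ≈ -0.0250.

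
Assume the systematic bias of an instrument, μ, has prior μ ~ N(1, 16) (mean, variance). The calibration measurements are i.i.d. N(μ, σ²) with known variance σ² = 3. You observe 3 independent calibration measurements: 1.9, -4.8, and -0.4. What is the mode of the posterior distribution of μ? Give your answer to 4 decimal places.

n = 3; x̄ = (1.9 + (-4.8) + (-0.4))/3 = -3.3/3 = -1.1.
For a Normal prior and Normal likelihood with known variance, the posterior is Normal; its mode equals its mean, the precision-weighted average.
Prior precision 1/σ₀² = 1/16 = 0.0625; data precision n/σ² = 3/3 = 1.
μ̂ = (0.0625·1 + 1·(-1.1)) / (0.0625 + 1) = (-1.0375)/1.0625 = -83/85 ≈ -0.9765.

μ̂_MAP = -0.9765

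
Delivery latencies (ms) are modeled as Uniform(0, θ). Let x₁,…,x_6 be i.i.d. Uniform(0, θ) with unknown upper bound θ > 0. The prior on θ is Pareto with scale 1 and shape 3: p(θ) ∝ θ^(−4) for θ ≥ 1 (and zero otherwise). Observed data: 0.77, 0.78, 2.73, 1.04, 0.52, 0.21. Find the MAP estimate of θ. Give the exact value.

The Uniform(0, θ) likelihood is θ^(−n) for θ ≥ max(xᵢ), zero otherwise. Here max(xᵢ) = 2.73.
Posterior ∝ θ^(−4) · θ^(−6) = θ^(−10) on θ ≥ max(1, 2.73) = 2.73.
This density is strictly decreasing in θ, so the posterior mode lies at the lower boundary of the support.

θ̂_MAP = 2.73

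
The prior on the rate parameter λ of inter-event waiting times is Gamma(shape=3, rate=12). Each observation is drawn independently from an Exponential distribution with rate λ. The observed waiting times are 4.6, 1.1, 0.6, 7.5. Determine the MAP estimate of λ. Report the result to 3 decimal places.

λ̂_MAP = 0.233

The Exponential(rate=λ) likelihood is ∝ λ^n e^(−λΣtᵢ). Here n = 4 and Σtᵢ = 4.6 + 1.1 + 0.6 + 7.5 = 13.8.
Posterior ∝ λ^2e^(−12λ) · λ^4e^(−13.8λ) = λ^6e^(−25.8λ), i.e. Gamma(7, 25.8).
Mode = (a−1)/b = 6/25.8 ≈ 0.233.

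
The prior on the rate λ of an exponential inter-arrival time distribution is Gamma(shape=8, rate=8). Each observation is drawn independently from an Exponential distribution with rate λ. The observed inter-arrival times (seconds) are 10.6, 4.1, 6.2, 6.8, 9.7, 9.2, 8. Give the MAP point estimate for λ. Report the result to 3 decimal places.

λ̂_MAP = 0.224

The Exponential(rate=λ) likelihood is ∝ λ^n e^(−λΣtᵢ). Here n = 7 and Σtᵢ = 10.6 + 4.1 + 6.2 + 6.8 + 9.7 + 9.2 + 8 = 54.6.
Posterior ∝ λ^7e^(−8λ) · λ^7e^(−54.6λ) = λ^14e^(−62.6λ), i.e. Gamma(15, 62.6).
Mode = (a−1)/b = 14/62.6 ≈ 0.224.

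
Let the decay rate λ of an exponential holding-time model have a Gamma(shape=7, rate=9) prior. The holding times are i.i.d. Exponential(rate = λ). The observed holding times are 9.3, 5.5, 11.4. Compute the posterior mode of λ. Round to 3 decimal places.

The Exponential(rate=λ) likelihood is ∝ λ^n e^(−λΣtᵢ). Here n = 3 and Σtᵢ = 9.3 + 5.5 + 11.4 = 26.2.
Posterior ∝ λ^6e^(−9λ) · λ^3e^(−26.2λ) = λ^9e^(−35.2λ), i.e. Gamma(10, 35.2).
Mode = (a−1)/b = 9/35.2 ≈ 0.256.

λ̂_MAP = 0.256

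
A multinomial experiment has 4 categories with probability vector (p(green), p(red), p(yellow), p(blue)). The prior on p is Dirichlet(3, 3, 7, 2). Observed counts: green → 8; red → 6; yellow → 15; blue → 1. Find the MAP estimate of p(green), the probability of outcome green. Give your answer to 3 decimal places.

The posterior is Dirichlet(αᵢ + nᵢ) = Dirichlet(11, 9, 22, 3).
For a Dirichlet(a₁,…,a_K) with all aᵢ > 1, the mode has j-th component (aⱼ − 1)/(Σaᵢ − K).
Here Σaᵢ = 45 and K = 4, so p(green) = (11 − 1)/(45 − 4) = 10/41 ≈ 0.244.

MAP estimate of p(green) = 0.244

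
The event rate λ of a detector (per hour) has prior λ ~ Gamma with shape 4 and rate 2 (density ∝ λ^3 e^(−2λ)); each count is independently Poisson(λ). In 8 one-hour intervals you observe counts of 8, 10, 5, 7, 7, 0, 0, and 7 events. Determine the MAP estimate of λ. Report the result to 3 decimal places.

λ̂_MAP = 4.700

Σxᵢ = 8+10+5+7+7+0+0+7 = 44, with n = 8.
Posterior ∝ λ^3e^(−2λ) · λ^44e^(−8λ) = λ^47e^(−10λ), i.e. Gamma(shape=48, rate=10).
The mode of a Gamma(a, b) with a ≥ 1 (shape–rate) is (a−1)/b = 47/10 ≈ 4.700.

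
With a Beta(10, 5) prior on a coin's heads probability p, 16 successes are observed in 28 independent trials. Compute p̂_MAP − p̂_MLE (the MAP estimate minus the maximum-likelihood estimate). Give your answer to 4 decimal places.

Posterior is Beta(26, 17); MAP = (26−1)/(43−2) = 25/41 ≈ 0.60976.
MLE ignores the prior: p̂_MLE = k/n = 16/28 ≈ 0.57143.
Difference = 25/41 − 16/28 = 11/287 ≈ 0.0383.

MAP − MLE = 0.0383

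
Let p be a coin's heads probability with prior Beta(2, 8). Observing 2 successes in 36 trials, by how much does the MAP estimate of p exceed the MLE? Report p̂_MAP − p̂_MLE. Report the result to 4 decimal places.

Posterior is Beta(4, 42); MAP = (4−1)/(46−2) = 3/44 ≈ 0.06818.
MLE ignores the prior: p̂_MLE = k/n = 2/36 ≈ 0.05556.
Difference = 3/44 − 2/36 = 5/396 ≈ 0.0126.

MAP − MLE = 0.0126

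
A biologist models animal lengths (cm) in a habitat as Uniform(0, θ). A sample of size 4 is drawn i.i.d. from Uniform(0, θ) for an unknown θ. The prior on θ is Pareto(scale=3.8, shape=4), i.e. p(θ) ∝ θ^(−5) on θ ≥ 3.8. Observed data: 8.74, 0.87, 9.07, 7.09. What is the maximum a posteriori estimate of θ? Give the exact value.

θ̂_MAP = 9.07

The Uniform(0, θ) likelihood is θ^(−n) for θ ≥ max(xᵢ), zero otherwise. Here max(xᵢ) = 9.07.
Posterior ∝ θ^(−5) · θ^(−4) = θ^(−9) on θ ≥ max(3.8, 9.07) = 9.07.
This density is strictly decreasing in θ, so the posterior mode lies at the lower boundary of the support.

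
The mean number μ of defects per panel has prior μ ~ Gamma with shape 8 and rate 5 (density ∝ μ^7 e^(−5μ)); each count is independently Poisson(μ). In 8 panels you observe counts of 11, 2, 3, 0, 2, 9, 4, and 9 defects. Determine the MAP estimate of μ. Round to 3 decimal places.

Σxᵢ = 11+2+3+0+2+9+4+9 = 40, with n = 8.
Posterior ∝ μ^7e^(−5μ) · μ^40e^(−8μ) = μ^47e^(−13μ), i.e. Gamma(shape=48, rate=13).
The mode of a Gamma(a, b) with a ≥ 1 (shape–rate) is (a−1)/b = 47/13 ≈ 3.615.

μ̂_MAP = 3.615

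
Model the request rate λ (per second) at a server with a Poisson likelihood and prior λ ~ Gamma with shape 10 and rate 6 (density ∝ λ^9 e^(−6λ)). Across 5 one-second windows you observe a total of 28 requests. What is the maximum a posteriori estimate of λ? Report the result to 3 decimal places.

Σxᵢ = 28, n = 5.
Posterior ∝ λ^9e^(−6λ) · λ^28e^(−5λ) = λ^37e^(−11λ), i.e. Gamma(shape=38, rate=11).
The mode of a Gamma(a, b) with a ≥ 1 (shape–rate) is (a−1)/b = 37/11 ≈ 3.364.

λ̂_MAP = 3.364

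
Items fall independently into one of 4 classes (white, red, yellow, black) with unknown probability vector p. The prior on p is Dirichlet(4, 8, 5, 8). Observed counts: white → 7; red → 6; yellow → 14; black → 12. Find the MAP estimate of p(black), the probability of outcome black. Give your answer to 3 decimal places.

MAP estimate of p(black) = 0.317

The posterior is Dirichlet(αᵢ + nᵢ) = Dirichlet(11, 14, 19, 20).
For a Dirichlet(a₁,…,a_K) with all aᵢ > 1, the mode has j-th component (aⱼ − 1)/(Σaᵢ − K).
Here Σaᵢ = 64 and K = 4, so p(black) = (20 − 1)/(64 − 4) = 19/60 ≈ 0.317.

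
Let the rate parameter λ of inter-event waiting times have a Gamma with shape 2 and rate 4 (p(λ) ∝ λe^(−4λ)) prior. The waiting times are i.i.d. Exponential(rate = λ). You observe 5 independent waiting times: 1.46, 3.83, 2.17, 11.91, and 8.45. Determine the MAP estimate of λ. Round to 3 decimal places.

The Exponential(rate=λ) likelihood is ∝ λ^n e^(−λΣtᵢ). Here n = 5 and Σtᵢ = 1.46 + 3.83 + 2.17 + 11.91 + 8.45 = 27.82.
Posterior ∝ λe^(−4λ) · λ^5e^(−27.82λ) = λ^6e^(−31.82λ), i.e. Gamma(7, 31.82).
Mode = (a−1)/b = 6/31.82 ≈ 0.189.

λ̂_MAP = 0.189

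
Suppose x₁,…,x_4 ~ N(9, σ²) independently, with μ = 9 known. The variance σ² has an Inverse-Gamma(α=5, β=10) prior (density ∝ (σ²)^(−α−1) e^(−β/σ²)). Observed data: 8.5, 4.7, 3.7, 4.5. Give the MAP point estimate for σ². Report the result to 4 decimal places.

σ̂²_MAP = 5.4425

Sum of squared deviations about the known mean: SS = (8.5−9)² + (4.7−9)² + (3.7−9)² + (4.5−9)² = 67.08.
The Normal likelihood contributes (σ²)^(−n/2) exp(−SS/(2σ²)), so the posterior is Inverse-Gamma(α + n/2, β + SS/2) = Inverse-Gamma(7, 43.54).
The mode of Inverse-Gamma(a, b) is b/(a+1) = 43.54/8 ≈ 5.4425.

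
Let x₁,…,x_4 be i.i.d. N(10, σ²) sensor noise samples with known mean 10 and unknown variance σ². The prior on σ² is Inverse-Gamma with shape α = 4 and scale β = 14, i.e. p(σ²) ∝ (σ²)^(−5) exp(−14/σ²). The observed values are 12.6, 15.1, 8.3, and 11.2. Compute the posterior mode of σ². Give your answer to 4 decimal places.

Sum of squared deviations about the known mean: SS = (12.6−10)² + (15.1−10)² + (8.3−10)² + (11.2−10)² = 37.1.
The Normal likelihood contributes (σ²)^(−n/2) exp(−SS/(2σ²)), so the posterior is Inverse-Gamma(α + n/2, β + SS/2) = Inverse-Gamma(6, 32.55).
The mode of Inverse-Gamma(a, b) is b/(a+1) = 32.55/7 ≈ 4.6500.

σ̂²_MAP = 4.6500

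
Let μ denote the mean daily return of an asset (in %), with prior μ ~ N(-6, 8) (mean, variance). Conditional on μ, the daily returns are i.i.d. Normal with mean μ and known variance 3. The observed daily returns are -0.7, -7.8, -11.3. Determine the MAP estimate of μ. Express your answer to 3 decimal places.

μ̂_MAP = -6.533

n = 3; x̄ = ((-0.7) + (-7.8) + (-11.3))/3 = -19.8/3 = -6.6.
For a Normal prior and Normal likelihood with known variance, the posterior is Normal; its mode equals its mean, the precision-weighted average.
Prior precision 1/σ₀² = 1/8 = 0.125; data precision n/σ² = 3/3 = 1.
μ̂ = (0.125·(-6) + 1·(-6.6)) / (0.125 + 1) = (-7.35)/1.125 = -98/15 ≈ -6.533.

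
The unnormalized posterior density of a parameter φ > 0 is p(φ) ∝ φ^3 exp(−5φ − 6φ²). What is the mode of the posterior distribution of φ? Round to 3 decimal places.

ℓ'(φ) = 3/φ − 5 − 12φ. Setting this to zero and multiplying by φ: 12φ² + 5φ − 3 = 0.
φ = (−5 + √(5² + 4·12·3)) / (2·12) = (−5 + √169) / 24 = (−5 + 13)/24 = 1/3.
ℓ''(φ) = −3/φ² − 12 < 0, confirming a maximum.

φ̂_MAP = 0.333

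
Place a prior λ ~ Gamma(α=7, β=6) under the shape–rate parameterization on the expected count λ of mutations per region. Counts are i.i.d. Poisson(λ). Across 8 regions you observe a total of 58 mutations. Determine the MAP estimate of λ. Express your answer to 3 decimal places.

λ̂_MAP = 4.571

Σxᵢ = 58, n = 8.
Posterior ∝ λ^6e^(−6λ) · λ^58e^(−8λ) = λ^64e^(−14λ), i.e. Gamma(shape=65, rate=14).
The mode of a Gamma(a, b) with a ≥ 1 (shape–rate) is (a−1)/b = 64/14 ≈ 4.571.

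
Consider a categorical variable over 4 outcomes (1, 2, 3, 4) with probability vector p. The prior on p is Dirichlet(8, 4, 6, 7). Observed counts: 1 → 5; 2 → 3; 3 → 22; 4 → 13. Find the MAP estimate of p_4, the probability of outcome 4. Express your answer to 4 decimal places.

MAP estimate: 0.2969

The posterior is Dirichlet(αᵢ + nᵢ) = Dirichlet(13, 7, 28, 20).
For a Dirichlet(a₁,…,a_K) with all aᵢ > 1, the mode has j-th component (aⱼ − 1)/(Σaᵢ − K).
Here Σaᵢ = 68 and K = 4, so p_4 = (20 − 1)/(68 − 4) = 19/64 ≈ 0.2969.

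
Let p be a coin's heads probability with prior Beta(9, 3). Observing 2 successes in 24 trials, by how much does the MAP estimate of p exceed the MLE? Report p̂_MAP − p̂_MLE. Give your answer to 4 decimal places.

Posterior is Beta(11, 25); MAP = (11−1)/(36−2) = 10/34 ≈ 0.29412.
MLE ignores the prior: p̂_MLE = k/n = 2/24 ≈ 0.08333.
Difference = 10/34 − 2/24 = 43/204 ≈ 0.2108.

MAP − MLE = 0.2108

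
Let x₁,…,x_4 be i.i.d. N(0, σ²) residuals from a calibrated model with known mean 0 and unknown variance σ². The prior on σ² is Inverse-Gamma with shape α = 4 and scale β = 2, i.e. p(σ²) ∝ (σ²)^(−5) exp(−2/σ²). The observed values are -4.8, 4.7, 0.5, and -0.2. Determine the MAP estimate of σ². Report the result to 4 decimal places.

σ̂²_MAP = 3.5300

Sum of squared deviations about the known mean: SS = (-4.8−0)² + (4.7−0)² + (0.5−0)² + (-0.2−0)² = 45.42.
The Normal likelihood contributes (σ²)^(−n/2) exp(−SS/(2σ²)), so the posterior is Inverse-Gamma(α + n/2, β + SS/2) = Inverse-Gamma(6, 24.71).
The mode of Inverse-Gamma(a, b) is b/(a+1) = 24.71/7 ≈ 3.5300.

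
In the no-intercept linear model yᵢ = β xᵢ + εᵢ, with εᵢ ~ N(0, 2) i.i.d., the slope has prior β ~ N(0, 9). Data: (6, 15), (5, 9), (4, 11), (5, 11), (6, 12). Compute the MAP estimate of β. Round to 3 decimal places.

β̂_MAP = 2.214

log p(β | y) = −Σ(yᵢ − βxᵢ)²/(2·2) − β²/(2·9) + const.
Setting the derivative to zero: Σxᵢ(yᵢ − βxᵢ)/2 − β/9 = 0, so β = Σxᵢyᵢ / (Σxᵢ² + σ²/τ²).
Σxᵢyᵢ = 6·15 + 5·9 + 4·11 + 5·11 + 6·12 = 306; Σxᵢ² = 138; σ²/τ² = 2/9.
β̂_MAP = 306 / (138 + 2/9) = 306/(1244/9) = 1377/622 ≈ 2.214.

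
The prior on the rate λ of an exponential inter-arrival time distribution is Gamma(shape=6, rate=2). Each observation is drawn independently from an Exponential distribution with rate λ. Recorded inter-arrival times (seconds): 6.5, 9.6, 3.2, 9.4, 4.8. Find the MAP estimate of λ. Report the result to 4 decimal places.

The Exponential(rate=λ) likelihood is ∝ λ^n e^(−λΣtᵢ). Here n = 5 and Σtᵢ = 6.5 + 9.6 + 3.2 + 9.4 + 4.8 = 33.5.
Posterior ∝ λ^5e^(−2λ) · λ^5e^(−33.5λ) = λ^10e^(−35.5λ), i.e. Gamma(11, 35.5).
Mode = (a−1)/b = 10/35.5 ≈ 0.2817.

λ̂_MAP = 0.2817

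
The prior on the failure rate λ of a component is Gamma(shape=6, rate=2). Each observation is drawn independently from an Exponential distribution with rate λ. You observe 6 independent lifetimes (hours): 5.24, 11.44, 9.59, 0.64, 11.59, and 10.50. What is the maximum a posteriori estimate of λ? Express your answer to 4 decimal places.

λ̂_MAP = 0.2157

The Exponential(rate=λ) likelihood is ∝ λ^n e^(−λΣtᵢ). Here n = 6 and Σtᵢ = 5.24 + 11.44 + 9.59 + 0.64 + 11.59 + 10.50 = 49.
Posterior ∝ λ^5e^(−2λ) · λ^6e^(−49λ) = λ^11e^(−51λ), i.e. Gamma(12, 51).
Mode = (a−1)/b = 11/51 ≈ 0.2157.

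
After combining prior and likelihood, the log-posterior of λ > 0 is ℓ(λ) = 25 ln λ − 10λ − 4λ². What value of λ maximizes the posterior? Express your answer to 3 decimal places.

λ̂_MAP = 1.250

ℓ'(λ) = 25/λ − 10 − 8λ. Setting this to zero and multiplying by λ: 8λ² + 10λ − 25 = 0.
λ = (−10 + √(10² + 4·8·25)) / (2·8) = (−10 + √900) / 16 = (−10 + 30)/16 = 5/4.
ℓ''(λ) = −25/λ² − 8 < 0, confirming a maximum.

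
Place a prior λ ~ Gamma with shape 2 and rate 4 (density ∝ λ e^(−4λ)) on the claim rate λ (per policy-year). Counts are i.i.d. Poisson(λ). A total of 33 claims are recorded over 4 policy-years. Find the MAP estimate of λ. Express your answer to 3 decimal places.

Σxᵢ = 33, n = 4.
Posterior ∝ λe^(−4λ) · λ^33e^(−4λ) = λ^34e^(−8λ), i.e. Gamma(shape=35, rate=8).
The mode of a Gamma(a, b) with a ≥ 1 (shape–rate) is (a−1)/b = 34/8 ≈ 4.250.

λ̂_MAP = 4.250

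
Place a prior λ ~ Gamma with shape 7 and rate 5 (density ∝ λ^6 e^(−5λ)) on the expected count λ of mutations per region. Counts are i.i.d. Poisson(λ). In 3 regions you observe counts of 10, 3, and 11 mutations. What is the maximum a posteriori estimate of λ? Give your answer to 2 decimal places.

Σxᵢ = 10+3+11 = 24, with n = 3.
Posterior ∝ λ^6e^(−5λ) · λ^24e^(−3λ) = λ^30e^(−8λ), i.e. Gamma(shape=31, rate=8).
The mode of a Gamma(a, b) with a ≥ 1 (shape–rate) is (a−1)/b = 30/8 ≈ 3.75.

λ̂_MAP = 3.75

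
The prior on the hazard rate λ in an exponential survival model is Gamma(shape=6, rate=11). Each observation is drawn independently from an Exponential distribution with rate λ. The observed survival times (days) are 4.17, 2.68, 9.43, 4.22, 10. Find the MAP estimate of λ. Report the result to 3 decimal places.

The Exponential(rate=λ) likelihood is ∝ λ^n e^(−λΣtᵢ). Here n = 5 and Σtᵢ = 4.17 + 2.68 + 9.43 + 4.22 + 10 = 30.50.
Posterior ∝ λ^5e^(−11λ) · λ^5e^(−30.50λ) = λ^10e^(−41.50λ), i.e. Gamma(11, 41.50).
Mode = (a−1)/b = 10/41.50 ≈ 0.241.

λ̂_MAP = 0.241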